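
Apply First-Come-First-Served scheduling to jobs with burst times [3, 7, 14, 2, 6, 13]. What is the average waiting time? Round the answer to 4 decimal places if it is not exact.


FCFS order (as given): [3, 7, 14, 2, 6, 13]
Waiting times:
  Job 1: wait = 0
  Job 2: wait = 3
  Job 3: wait = 10
  Job 4: wait = 24
  Job 5: wait = 26
  Job 6: wait = 32
Sum of waiting times = 95
Average waiting time = 95/6 = 15.8333

15.8333


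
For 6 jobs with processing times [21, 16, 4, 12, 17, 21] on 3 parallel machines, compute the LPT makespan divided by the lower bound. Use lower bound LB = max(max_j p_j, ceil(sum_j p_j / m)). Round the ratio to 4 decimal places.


LPT order: [21, 21, 17, 16, 12, 4]
Machine loads after assignment: [33, 25, 33]
LPT makespan = 33
Lower bound = max(max_job, ceil(total/3)) = max(21, 31) = 31
Ratio = 33 / 31 = 1.0645

1.0645


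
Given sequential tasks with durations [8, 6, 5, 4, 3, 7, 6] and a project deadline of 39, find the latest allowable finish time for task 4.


LF(activity 4) = deadline - sum of successor durations
Successors: activities 5 through 7 with durations [3, 7, 6]
Sum of successor durations = 16
LF = 39 - 16 = 23

23


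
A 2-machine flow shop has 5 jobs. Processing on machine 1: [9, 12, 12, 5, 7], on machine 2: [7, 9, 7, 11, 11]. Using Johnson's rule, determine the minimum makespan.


Apply Johnson's rule:
  Group 1 (a <= b): [(4, 5, 11), (5, 7, 11)]
  Group 2 (a > b): [(2, 12, 9), (1, 9, 7), (3, 12, 7)]
Optimal job order: [4, 5, 2, 1, 3]
Schedule:
  Job 4: M1 done at 5, M2 done at 16
  Job 5: M1 done at 12, M2 done at 27
  Job 2: M1 done at 24, M2 done at 36
  Job 1: M1 done at 33, M2 done at 43
  Job 3: M1 done at 45, M2 done at 52
Makespan = 52

52


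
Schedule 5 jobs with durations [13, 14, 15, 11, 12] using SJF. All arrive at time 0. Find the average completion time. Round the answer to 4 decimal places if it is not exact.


SJF order (ascending): [11, 12, 13, 14, 15]
Completion times:
  Job 1: burst=11, C=11
  Job 2: burst=12, C=23
  Job 3: burst=13, C=36
  Job 4: burst=14, C=50
  Job 5: burst=15, C=65
Average completion = 185/5 = 37.0

37.0


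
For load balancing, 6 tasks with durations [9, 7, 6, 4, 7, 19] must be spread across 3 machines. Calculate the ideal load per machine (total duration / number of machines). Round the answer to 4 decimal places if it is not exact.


Total processing time = 9 + 7 + 6 + 4 + 7 + 19 = 52
Number of machines = 3
Ideal balanced load = 52 / 3 = 17.3333

17.3333


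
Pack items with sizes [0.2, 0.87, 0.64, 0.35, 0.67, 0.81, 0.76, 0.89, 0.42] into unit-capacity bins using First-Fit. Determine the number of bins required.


Place items sequentially using First-Fit:
  Item 0.2 -> new Bin 1
  Item 0.87 -> new Bin 2
  Item 0.64 -> Bin 1 (now 0.84)
  Item 0.35 -> new Bin 3
  Item 0.67 -> new Bin 4
  Item 0.81 -> new Bin 5
  Item 0.76 -> new Bin 6
  Item 0.89 -> new Bin 7
  Item 0.42 -> Bin 3 (now 0.77)
Total bins used = 7

7


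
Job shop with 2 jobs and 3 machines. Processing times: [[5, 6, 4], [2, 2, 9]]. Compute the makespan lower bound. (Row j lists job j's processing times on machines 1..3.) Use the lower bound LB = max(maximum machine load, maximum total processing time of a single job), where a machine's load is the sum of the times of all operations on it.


Machine loads:
  Machine 1: 5 + 2 = 7
  Machine 2: 6 + 2 = 8
  Machine 3: 4 + 9 = 13
Max machine load = 13
Job totals:
  Job 1: 15
  Job 2: 13
Max job total = 15
Lower bound = max(13, 15) = 15

15


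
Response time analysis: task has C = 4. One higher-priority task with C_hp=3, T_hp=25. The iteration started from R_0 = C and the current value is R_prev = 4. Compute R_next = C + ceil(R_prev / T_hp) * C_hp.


R_next = C + ceil(R_prev / T_hp) * C_hp
ceil(4 / 25) = ceil(0.16) = 1
Interference = 1 * 3 = 3
R_next = 4 + 3 = 7

7


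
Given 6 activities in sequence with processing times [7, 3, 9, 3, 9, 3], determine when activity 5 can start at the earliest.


Activity 5 starts after activities 1 through 4 complete.
Predecessor durations: [7, 3, 9, 3]
ES = 7 + 3 + 9 + 3 = 22

22


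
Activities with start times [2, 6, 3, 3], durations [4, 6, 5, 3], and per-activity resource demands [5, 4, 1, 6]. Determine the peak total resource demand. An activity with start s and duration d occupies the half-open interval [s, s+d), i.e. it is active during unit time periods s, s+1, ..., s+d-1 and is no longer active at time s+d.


Each activity i is active on [start_i, start_i + duration_i).
Compute total resource usage per time slot:
  t=0: active resources = [], total = 0
  t=1: active resources = [], total = 0
  t=2: active resources = [5], total = 5
  t=3: active resources = [5, 1, 6], total = 12
  t=4: active resources = [5, 1, 6], total = 12
  t=5: active resources = [5, 1, 6], total = 12
  t=6: active resources = [4, 1], total = 5
  t=7: active resources = [4, 1], total = 5
  t=8: active resources = [4], total = 4
  t=9: active resources = [4], total = 4
  t=10: active resources = [4], total = 4
  t=11: active resources = [4], total = 4
Peak resource demand = 12

12


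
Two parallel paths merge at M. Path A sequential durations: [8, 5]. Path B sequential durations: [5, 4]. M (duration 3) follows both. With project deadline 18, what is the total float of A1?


Forward pass: ES(A1) = sum of predecessors on chain A = 0
EF = ES + duration = 0 + 8 = 8
Backward pass: LF(M) = deadline = 18; LS(M) = 18 - 3 = 15
LF(A1) = LS(M) - sum(successors on chain A) = 15 - 5 = 10
LS = LF - duration = 10 - 8 = 2
Total float = LS - ES = 2 - 0 = 2

2


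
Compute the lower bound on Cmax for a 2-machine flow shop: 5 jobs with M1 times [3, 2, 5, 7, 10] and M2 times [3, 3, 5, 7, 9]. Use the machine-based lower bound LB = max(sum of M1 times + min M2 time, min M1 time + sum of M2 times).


LB1 = sum(M1 times) + min(M2 times) = 27 + 3 = 30
LB2 = min(M1 times) + sum(M2 times) = 2 + 27 = 29
Lower bound = max(LB1, LB2) = max(30, 29) = 30

30


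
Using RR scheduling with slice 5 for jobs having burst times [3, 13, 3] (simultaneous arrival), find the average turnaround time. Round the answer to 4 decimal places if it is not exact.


Time quantum = 5
Execution trace:
  J1 runs 3 units, time = 3
  J2 runs 5 units, time = 8
  J3 runs 3 units, time = 11
  J2 runs 5 units, time = 16
  J2 runs 3 units, time = 19
Finish times: [3, 19, 11]
Average turnaround = 33/3 = 11.0

11.0


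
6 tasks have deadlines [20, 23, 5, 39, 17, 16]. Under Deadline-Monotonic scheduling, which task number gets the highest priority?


Sort tasks by relative deadline (ascending):
  Task 3: deadline = 5
  Task 6: deadline = 16
  Task 5: deadline = 17
  Task 1: deadline = 20
  Task 2: deadline = 23
  Task 4: deadline = 39
Priority order (highest first): [3, 6, 5, 1, 2, 4]
Highest priority task = 3

3


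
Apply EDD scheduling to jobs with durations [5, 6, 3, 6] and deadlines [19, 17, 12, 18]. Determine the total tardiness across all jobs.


Sort by due date (EDD order): [(3, 12), (6, 17), (6, 18), (5, 19)]
Compute completion times and tardiness:
  Job 1: p=3, d=12, C=3, tardiness=max(0,3-12)=0
  Job 2: p=6, d=17, C=9, tardiness=max(0,9-17)=0
  Job 3: p=6, d=18, C=15, tardiness=max(0,15-18)=0
  Job 4: p=5, d=19, C=20, tardiness=max(0,20-19)=1
Total tardiness = 1

1


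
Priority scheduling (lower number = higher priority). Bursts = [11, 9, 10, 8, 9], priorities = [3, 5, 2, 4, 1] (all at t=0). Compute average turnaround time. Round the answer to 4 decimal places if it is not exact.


Sort by priority (ascending = highest first):
Order: [(1, 9), (2, 10), (3, 11), (4, 8), (5, 9)]
Completion times:
  Priority 1, burst=9, C=9
  Priority 2, burst=10, C=19
  Priority 3, burst=11, C=30
  Priority 4, burst=8, C=38
  Priority 5, burst=9, C=47
Average turnaround = 143/5 = 28.6

28.6


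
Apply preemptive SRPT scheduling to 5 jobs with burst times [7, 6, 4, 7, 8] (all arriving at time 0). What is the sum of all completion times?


Since all jobs arrive at t=0, SRPT equals SPT ordering.
SPT order: [4, 6, 7, 7, 8]
Completion times:
  Job 1: p=4, C=4
  Job 2: p=6, C=10
  Job 3: p=7, C=17
  Job 4: p=7, C=24
  Job 5: p=8, C=32
Total completion time = 4 + 10 + 17 + 24 + 32 = 87

87


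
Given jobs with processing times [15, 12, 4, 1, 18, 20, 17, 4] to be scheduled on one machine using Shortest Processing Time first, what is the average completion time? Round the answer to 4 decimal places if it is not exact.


Sort jobs by processing time (SPT order): [1, 4, 4, 12, 15, 17, 18, 20]
Compute completion times sequentially:
  Job 1: processing = 1, completes at 1
  Job 2: processing = 4, completes at 5
  Job 3: processing = 4, completes at 9
  Job 4: processing = 12, completes at 21
  Job 5: processing = 15, completes at 36
  Job 6: processing = 17, completes at 53
  Job 7: processing = 18, completes at 71
  Job 8: processing = 20, completes at 91
Sum of completion times = 287
Average completion time = 287/8 = 35.875

35.875


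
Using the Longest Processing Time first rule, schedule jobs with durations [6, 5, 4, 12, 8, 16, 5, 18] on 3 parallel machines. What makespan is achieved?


Sort jobs in decreasing order (LPT): [18, 16, 12, 8, 6, 5, 5, 4]
Assign each job to the least loaded machine:
  Machine 1: jobs [18, 5], load = 23
  Machine 2: jobs [16, 6, 4], load = 26
  Machine 3: jobs [12, 8, 5], load = 25
Makespan = max load = 26

26


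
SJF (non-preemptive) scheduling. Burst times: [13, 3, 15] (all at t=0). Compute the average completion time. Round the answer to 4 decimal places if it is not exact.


SJF order (ascending): [3, 13, 15]
Completion times:
  Job 1: burst=3, C=3
  Job 2: burst=13, C=16
  Job 3: burst=15, C=31
Average completion = 50/3 = 16.6667

16.6667


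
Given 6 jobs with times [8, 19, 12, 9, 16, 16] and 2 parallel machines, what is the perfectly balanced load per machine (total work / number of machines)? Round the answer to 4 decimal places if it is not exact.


Total processing time = 8 + 19 + 12 + 9 + 16 + 16 = 80
Number of machines = 2
Ideal balanced load = 80 / 2 = 40.0

40.0


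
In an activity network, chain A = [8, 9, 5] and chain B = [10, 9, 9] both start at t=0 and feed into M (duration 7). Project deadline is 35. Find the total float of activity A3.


Forward pass: ES(A3) = sum of predecessors on chain A = 17
EF = ES + duration = 17 + 5 = 22
Backward pass: LF(M) = deadline = 35; LS(M) = 35 - 7 = 28
LF(A3) = LS(M) - sum(successors on chain A) = 28 - 0 = 28
LS = LF - duration = 28 - 5 = 23
Total float = LS - ES = 23 - 17 = 6

6


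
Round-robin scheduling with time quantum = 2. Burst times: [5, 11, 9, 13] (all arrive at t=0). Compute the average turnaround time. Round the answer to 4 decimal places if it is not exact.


Time quantum = 2
Execution trace:
  J1 runs 2 units, time = 2
  J2 runs 2 units, time = 4
  J3 runs 2 units, time = 6
  J4 runs 2 units, time = 8
  J1 runs 2 units, time = 10
  J2 runs 2 units, time = 12
  J3 runs 2 units, time = 14
  J4 runs 2 units, time = 16
  J1 runs 1 units, time = 17
  J2 runs 2 units, time = 19
  J3 runs 2 units, time = 21
  J4 runs 2 units, time = 23
  J2 runs 2 units, time = 25
  J3 runs 2 units, time = 27
  J4 runs 2 units, time = 29
  J2 runs 2 units, time = 31
  J3 runs 1 units, time = 32
  J4 runs 2 units, time = 34
  J2 runs 1 units, time = 35
  J4 runs 2 units, time = 37
  J4 runs 1 units, time = 38
Finish times: [17, 35, 32, 38]
Average turnaround = 122/4 = 30.5

30.5


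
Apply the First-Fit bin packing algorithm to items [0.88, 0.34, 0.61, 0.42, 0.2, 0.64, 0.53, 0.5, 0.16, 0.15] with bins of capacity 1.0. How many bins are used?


Place items sequentially using First-Fit:
  Item 0.88 -> new Bin 1
  Item 0.34 -> new Bin 2
  Item 0.61 -> Bin 2 (now 0.95)
  Item 0.42 -> new Bin 3
  Item 0.2 -> Bin 3 (now 0.62)
  Item 0.64 -> new Bin 4
  Item 0.53 -> new Bin 5
  Item 0.5 -> new Bin 6
  Item 0.16 -> Bin 3 (now 0.78)
  Item 0.15 -> Bin 3 (now 0.93)
Total bins used = 6

6


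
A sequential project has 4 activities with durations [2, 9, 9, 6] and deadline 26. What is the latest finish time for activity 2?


LF(activity 2) = deadline - sum of successor durations
Successors: activities 3 through 4 with durations [9, 6]
Sum of successor durations = 15
LF = 26 - 15 = 11

11


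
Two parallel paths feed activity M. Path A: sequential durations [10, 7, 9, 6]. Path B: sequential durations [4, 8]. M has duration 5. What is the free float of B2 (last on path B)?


ES(B2) = sum of predecessors on chain B = 4
EF(B2) = ES + duration = 4 + 8 = 12
Successor of B2 is M. ES(M) = max(sum(A), sum(B)) = max(32, 12) = 32
Free float = ES(successor) - EF(current) = 32 - 12 = 20

20


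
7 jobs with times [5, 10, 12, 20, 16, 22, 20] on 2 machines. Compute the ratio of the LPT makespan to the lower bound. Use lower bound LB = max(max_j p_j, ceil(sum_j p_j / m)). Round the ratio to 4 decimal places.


LPT order: [22, 20, 20, 16, 12, 10, 5]
Machine loads after assignment: [55, 50]
LPT makespan = 55
Lower bound = max(max_job, ceil(total/2)) = max(22, 53) = 53
Ratio = 55 / 53 = 1.0377

1.0377


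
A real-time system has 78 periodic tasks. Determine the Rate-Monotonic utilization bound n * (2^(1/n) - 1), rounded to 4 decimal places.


Compute 2^(1/78) = 1.0089261045
Subtract 1: 1.0089261045 - 1 = 0.0089261045
Multiply by n: 78 * 0.0089261045 = 0.6962361510
Round to 4 dp: 0.6962

0.6962


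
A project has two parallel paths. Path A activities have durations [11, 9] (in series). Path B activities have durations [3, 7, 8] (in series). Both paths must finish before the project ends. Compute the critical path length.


Path A total = 11 + 9 = 20
Path B total = 3 + 7 + 8 = 18
Critical path = longest path = max(20, 18) = 20

20


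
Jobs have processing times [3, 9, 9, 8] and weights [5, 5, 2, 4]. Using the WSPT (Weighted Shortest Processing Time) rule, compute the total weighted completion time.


Compute p/w ratios and sort ascending (WSPT): [(3, 5), (9, 5), (8, 4), (9, 2)]
Compute weighted completion times:
  Job (p=3,w=5): C=3, w*C=5*3=15
  Job (p=9,w=5): C=12, w*C=5*12=60
  Job (p=8,w=4): C=20, w*C=4*20=80
  Job (p=9,w=2): C=29, w*C=2*29=58
Total weighted completion time = 213

213


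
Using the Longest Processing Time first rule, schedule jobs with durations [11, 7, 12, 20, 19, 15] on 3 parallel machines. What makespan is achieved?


Sort jobs in decreasing order (LPT): [20, 19, 15, 12, 11, 7]
Assign each job to the least loaded machine:
  Machine 1: jobs [20, 7], load = 27
  Machine 2: jobs [19, 11], load = 30
  Machine 3: jobs [15, 12], load = 27
Makespan = max load = 30

30


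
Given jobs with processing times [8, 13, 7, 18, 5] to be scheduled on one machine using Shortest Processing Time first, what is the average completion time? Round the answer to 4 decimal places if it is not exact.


Sort jobs by processing time (SPT order): [5, 7, 8, 13, 18]
Compute completion times sequentially:
  Job 1: processing = 5, completes at 5
  Job 2: processing = 7, completes at 12
  Job 3: processing = 8, completes at 20
  Job 4: processing = 13, completes at 33
  Job 5: processing = 18, completes at 51
Sum of completion times = 121
Average completion time = 121/5 = 24.2

24.2


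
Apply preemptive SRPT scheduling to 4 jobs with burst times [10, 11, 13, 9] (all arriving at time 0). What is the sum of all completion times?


Since all jobs arrive at t=0, SRPT equals SPT ordering.
SPT order: [9, 10, 11, 13]
Completion times:
  Job 1: p=9, C=9
  Job 2: p=10, C=19
  Job 3: p=11, C=30
  Job 4: p=13, C=43
Total completion time = 9 + 19 + 30 + 43 = 101

101


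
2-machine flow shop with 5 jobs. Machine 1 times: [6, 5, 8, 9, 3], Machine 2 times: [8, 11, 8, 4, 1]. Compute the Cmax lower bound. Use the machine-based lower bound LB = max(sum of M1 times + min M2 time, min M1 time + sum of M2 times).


LB1 = sum(M1 times) + min(M2 times) = 31 + 1 = 32
LB2 = min(M1 times) + sum(M2 times) = 3 + 32 = 35
Lower bound = max(LB1, LB2) = max(32, 35) = 35

35


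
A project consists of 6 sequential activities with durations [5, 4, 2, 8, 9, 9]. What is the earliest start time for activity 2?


Activity 2 starts after activities 1 through 1 complete.
Predecessor durations: [5]
ES = 5 = 5

5


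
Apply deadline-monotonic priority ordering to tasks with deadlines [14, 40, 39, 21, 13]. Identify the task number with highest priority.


Sort tasks by relative deadline (ascending):
  Task 5: deadline = 13
  Task 1: deadline = 14
  Task 4: deadline = 21
  Task 3: deadline = 39
  Task 2: deadline = 40
Priority order (highest first): [5, 1, 4, 3, 2]
Highest priority task = 5

5


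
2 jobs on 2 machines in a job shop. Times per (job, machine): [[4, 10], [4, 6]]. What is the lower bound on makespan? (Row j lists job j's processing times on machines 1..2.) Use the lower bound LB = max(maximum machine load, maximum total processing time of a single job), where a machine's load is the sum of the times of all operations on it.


Machine loads:
  Machine 1: 4 + 4 = 8
  Machine 2: 10 + 6 = 16
Max machine load = 16
Job totals:
  Job 1: 14
  Job 2: 10
Max job total = 14
Lower bound = max(16, 14) = 16

16


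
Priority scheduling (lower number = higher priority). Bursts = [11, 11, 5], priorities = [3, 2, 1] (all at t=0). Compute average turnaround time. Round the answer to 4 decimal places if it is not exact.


Sort by priority (ascending = highest first):
Order: [(1, 5), (2, 11), (3, 11)]
Completion times:
  Priority 1, burst=5, C=5
  Priority 2, burst=11, C=16
  Priority 3, burst=11, C=27
Average turnaround = 48/3 = 16.0

16.0


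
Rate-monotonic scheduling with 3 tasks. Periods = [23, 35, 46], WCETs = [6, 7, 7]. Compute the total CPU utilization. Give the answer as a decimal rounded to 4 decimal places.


Compute individual utilizations (exact fractions):
  Task 1: C/T = 6/23 (approx. 0.2609)
  Task 2: C/T = 7/35 = 1/5 (approx. 0.2)
  Task 3: C/T = 7/46 (approx. 0.1522)
Total utilization U = 6/23 + 1/5 + 7/46 = 141/230
Rounded to 4 decimal places: U = 0.6130
RM (Liu & Layland) bound for 3 tasks = 0.779763; compare with U = 141/230 (approx. 0.613043)
U <= bound, so schedulable by RM sufficient condition.

0.6130


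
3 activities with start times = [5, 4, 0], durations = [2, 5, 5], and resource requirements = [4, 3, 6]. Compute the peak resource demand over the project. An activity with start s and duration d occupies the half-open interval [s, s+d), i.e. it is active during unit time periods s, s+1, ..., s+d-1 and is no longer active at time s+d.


Each activity i is active on [start_i, start_i + duration_i).
Compute total resource usage per time slot:
  t=0: active resources = [6], total = 6
  t=1: active resources = [6], total = 6
  t=2: active resources = [6], total = 6
  t=3: active resources = [6], total = 6
  t=4: active resources = [3, 6], total = 9
  t=5: active resources = [4, 3], total = 7
  t=6: active resources = [4, 3], total = 7
  t=7: active resources = [3], total = 3
  t=8: active resources = [3], total = 3
Peak resource demand = 9

9


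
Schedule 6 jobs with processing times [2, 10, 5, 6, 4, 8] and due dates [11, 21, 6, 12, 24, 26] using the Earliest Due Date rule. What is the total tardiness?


Sort by due date (EDD order): [(5, 6), (2, 11), (6, 12), (10, 21), (4, 24), (8, 26)]
Compute completion times and tardiness:
  Job 1: p=5, d=6, C=5, tardiness=max(0,5-6)=0
  Job 2: p=2, d=11, C=7, tardiness=max(0,7-11)=0
  Job 3: p=6, d=12, C=13, tardiness=max(0,13-12)=1
  Job 4: p=10, d=21, C=23, tardiness=max(0,23-21)=2
  Job 5: p=4, d=24, C=27, tardiness=max(0,27-24)=3
  Job 6: p=8, d=26, C=35, tardiness=max(0,35-26)=9
Total tardiness = 15

15


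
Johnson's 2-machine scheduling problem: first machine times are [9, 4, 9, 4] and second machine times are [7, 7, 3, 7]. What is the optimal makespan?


Apply Johnson's rule:
  Group 1 (a <= b): [(2, 4, 7), (4, 4, 7)]
  Group 2 (a > b): [(1, 9, 7), (3, 9, 3)]
Optimal job order: [2, 4, 1, 3]
Schedule:
  Job 2: M1 done at 4, M2 done at 11
  Job 4: M1 done at 8, M2 done at 18
  Job 1: M1 done at 17, M2 done at 25
  Job 3: M1 done at 26, M2 done at 29
Makespan = 29

29


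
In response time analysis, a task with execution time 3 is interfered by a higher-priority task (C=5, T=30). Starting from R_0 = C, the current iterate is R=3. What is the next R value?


R_next = C + ceil(R_prev / T_hp) * C_hp
ceil(3 / 30) = ceil(0.1) = 1
Interference = 1 * 5 = 5
R_next = 3 + 5 = 8

8


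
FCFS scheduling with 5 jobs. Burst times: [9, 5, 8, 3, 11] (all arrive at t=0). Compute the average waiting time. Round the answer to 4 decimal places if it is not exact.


FCFS order (as given): [9, 5, 8, 3, 11]
Waiting times:
  Job 1: wait = 0
  Job 2: wait = 9
  Job 3: wait = 14
  Job 4: wait = 22
  Job 5: wait = 25
Sum of waiting times = 70
Average waiting time = 70/5 = 14.0

14.0


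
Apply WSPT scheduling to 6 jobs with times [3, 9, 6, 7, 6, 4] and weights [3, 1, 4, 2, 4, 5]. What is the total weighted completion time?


Compute p/w ratios and sort ascending (WSPT): [(4, 5), (3, 3), (6, 4), (6, 4), (7, 2), (9, 1)]
Compute weighted completion times:
  Job (p=4,w=5): C=4, w*C=5*4=20
  Job (p=3,w=3): C=7, w*C=3*7=21
  Job (p=6,w=4): C=13, w*C=4*13=52
  Job (p=6,w=4): C=19, w*C=4*19=76
  Job (p=7,w=2): C=26, w*C=2*26=52
  Job (p=9,w=1): C=35, w*C=1*35=35
Total weighted completion time = 256

256


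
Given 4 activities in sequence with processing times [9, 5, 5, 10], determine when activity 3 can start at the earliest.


Activity 3 starts after activities 1 through 2 complete.
Predecessor durations: [9, 5]
ES = 9 + 5 = 14

14


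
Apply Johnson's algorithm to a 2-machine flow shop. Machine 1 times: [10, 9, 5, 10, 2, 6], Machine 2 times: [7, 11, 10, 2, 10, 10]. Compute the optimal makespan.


Apply Johnson's rule:
  Group 1 (a <= b): [(5, 2, 10), (3, 5, 10), (6, 6, 10), (2, 9, 11)]
  Group 2 (a > b): [(1, 10, 7), (4, 10, 2)]
Optimal job order: [5, 3, 6, 2, 1, 4]
Schedule:
  Job 5: M1 done at 2, M2 done at 12
  Job 3: M1 done at 7, M2 done at 22
  Job 6: M1 done at 13, M2 done at 32
  Job 2: M1 done at 22, M2 done at 43
  Job 1: M1 done at 32, M2 done at 50
  Job 4: M1 done at 42, M2 done at 52
Makespan = 52

52


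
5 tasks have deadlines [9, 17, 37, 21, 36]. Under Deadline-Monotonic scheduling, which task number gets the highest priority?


Sort tasks by relative deadline (ascending):
  Task 1: deadline = 9
  Task 2: deadline = 17
  Task 4: deadline = 21
  Task 5: deadline = 36
  Task 3: deadline = 37
Priority order (highest first): [1, 2, 4, 5, 3]
Highest priority task = 1

1


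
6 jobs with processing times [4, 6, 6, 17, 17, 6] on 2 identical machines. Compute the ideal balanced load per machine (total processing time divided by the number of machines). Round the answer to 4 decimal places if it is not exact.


Total processing time = 4 + 6 + 6 + 17 + 17 + 6 = 56
Number of machines = 2
Ideal balanced load = 56 / 2 = 28.0

28.0


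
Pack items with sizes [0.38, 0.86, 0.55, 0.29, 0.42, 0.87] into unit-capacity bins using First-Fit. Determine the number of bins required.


Place items sequentially using First-Fit:
  Item 0.38 -> new Bin 1
  Item 0.86 -> new Bin 2
  Item 0.55 -> Bin 1 (now 0.93)
  Item 0.29 -> new Bin 3
  Item 0.42 -> Bin 3 (now 0.71)
  Item 0.87 -> new Bin 4
Total bins used = 4

4


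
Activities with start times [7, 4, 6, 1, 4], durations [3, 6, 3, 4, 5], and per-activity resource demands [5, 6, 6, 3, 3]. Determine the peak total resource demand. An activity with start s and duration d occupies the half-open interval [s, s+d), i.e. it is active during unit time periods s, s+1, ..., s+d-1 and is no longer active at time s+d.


Each activity i is active on [start_i, start_i + duration_i).
Compute total resource usage per time slot:
  t=0: active resources = [], total = 0
  t=1: active resources = [3], total = 3
  t=2: active resources = [3], total = 3
  t=3: active resources = [3], total = 3
  t=4: active resources = [6, 3, 3], total = 12
  t=5: active resources = [6, 3], total = 9
  t=6: active resources = [6, 6, 3], total = 15
  t=7: active resources = [5, 6, 6, 3], total = 20
  t=8: active resources = [5, 6, 6, 3], total = 20
  t=9: active resources = [5, 6], total = 11
Peak resource demand = 20

20


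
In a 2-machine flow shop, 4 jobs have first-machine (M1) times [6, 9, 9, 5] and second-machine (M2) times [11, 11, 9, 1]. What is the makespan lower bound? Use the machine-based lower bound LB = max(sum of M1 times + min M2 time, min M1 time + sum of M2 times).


LB1 = sum(M1 times) + min(M2 times) = 29 + 1 = 30
LB2 = min(M1 times) + sum(M2 times) = 5 + 32 = 37
Lower bound = max(LB1, LB2) = max(30, 37) = 37

37


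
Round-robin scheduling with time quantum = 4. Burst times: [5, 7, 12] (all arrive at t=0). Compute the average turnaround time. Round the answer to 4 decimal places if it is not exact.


Time quantum = 4
Execution trace:
  J1 runs 4 units, time = 4
  J2 runs 4 units, time = 8
  J3 runs 4 units, time = 12
  J1 runs 1 units, time = 13
  J2 runs 3 units, time = 16
  J3 runs 4 units, time = 20
  J3 runs 4 units, time = 24
Finish times: [13, 16, 24]
Average turnaround = 53/3 = 17.6667

17.6667


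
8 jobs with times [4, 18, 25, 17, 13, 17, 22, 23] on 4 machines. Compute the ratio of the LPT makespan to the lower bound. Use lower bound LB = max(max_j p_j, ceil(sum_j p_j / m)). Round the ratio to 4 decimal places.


LPT order: [25, 23, 22, 18, 17, 17, 13, 4]
Machine loads after assignment: [29, 36, 39, 35]
LPT makespan = 39
Lower bound = max(max_job, ceil(total/4)) = max(25, 35) = 35
Ratio = 39 / 35 = 1.1143

1.1143


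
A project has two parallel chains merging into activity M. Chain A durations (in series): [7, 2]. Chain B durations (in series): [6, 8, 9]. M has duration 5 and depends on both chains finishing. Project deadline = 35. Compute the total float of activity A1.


Forward pass: ES(A1) = sum of predecessors on chain A = 0
EF = ES + duration = 0 + 7 = 7
Backward pass: LF(M) = deadline = 35; LS(M) = 35 - 5 = 30
LF(A1) = LS(M) - sum(successors on chain A) = 30 - 2 = 28
LS = LF - duration = 28 - 7 = 21
Total float = LS - ES = 21 - 0 = 21

21


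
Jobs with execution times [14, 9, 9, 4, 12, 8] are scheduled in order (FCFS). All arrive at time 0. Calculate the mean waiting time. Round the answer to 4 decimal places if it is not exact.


FCFS order (as given): [14, 9, 9, 4, 12, 8]
Waiting times:
  Job 1: wait = 0
  Job 2: wait = 14
  Job 3: wait = 23
  Job 4: wait = 32
  Job 5: wait = 36
  Job 6: wait = 48
Sum of waiting times = 153
Average waiting time = 153/6 = 25.5

25.5


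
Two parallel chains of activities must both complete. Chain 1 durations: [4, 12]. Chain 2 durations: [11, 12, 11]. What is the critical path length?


Path A total = 4 + 12 = 16
Path B total = 11 + 12 + 11 = 34
Critical path = longest path = max(16, 34) = 34

34


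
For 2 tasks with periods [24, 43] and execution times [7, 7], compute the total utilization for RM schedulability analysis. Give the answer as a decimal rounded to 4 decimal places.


Compute individual utilizations (exact fractions):
  Task 1: C/T = 7/24 (approx. 0.2917)
  Task 2: C/T = 7/43 (approx. 0.1628)
Total utilization U = 7/24 + 7/43 = 469/1032
Rounded to 4 decimal places: U = 0.4545
RM (Liu & Layland) bound for 2 tasks = 0.828427; compare with U = 469/1032 (approx. 0.454457)
U <= bound, so schedulable by RM sufficient condition.

0.4545


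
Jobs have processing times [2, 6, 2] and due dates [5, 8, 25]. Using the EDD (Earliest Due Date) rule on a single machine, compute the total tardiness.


Sort by due date (EDD order): [(2, 5), (6, 8), (2, 25)]
Compute completion times and tardiness:
  Job 1: p=2, d=5, C=2, tardiness=max(0,2-5)=0
  Job 2: p=6, d=8, C=8, tardiness=max(0,8-8)=0
  Job 3: p=2, d=25, C=10, tardiness=max(0,10-25)=0
Total tardiness = 0

0


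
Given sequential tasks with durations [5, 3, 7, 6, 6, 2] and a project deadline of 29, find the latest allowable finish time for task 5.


LF(activity 5) = deadline - sum of successor durations
Successors: activities 6 through 6 with durations [2]
Sum of successor durations = 2
LF = 29 - 2 = 27

27


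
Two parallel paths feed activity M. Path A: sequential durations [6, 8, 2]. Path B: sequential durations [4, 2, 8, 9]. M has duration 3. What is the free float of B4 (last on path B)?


ES(B4) = sum of predecessors on chain B = 14
EF(B4) = ES + duration = 14 + 9 = 23
Successor of B4 is M. ES(M) = max(sum(A), sum(B)) = max(16, 23) = 23
Free float = ES(successor) - EF(current) = 23 - 23 = 0

0


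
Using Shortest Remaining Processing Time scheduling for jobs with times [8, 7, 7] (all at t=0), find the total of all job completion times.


Since all jobs arrive at t=0, SRPT equals SPT ordering.
SPT order: [7, 7, 8]
Completion times:
  Job 1: p=7, C=7
  Job 2: p=7, C=14
  Job 3: p=8, C=22
Total completion time = 7 + 14 + 22 = 43

43


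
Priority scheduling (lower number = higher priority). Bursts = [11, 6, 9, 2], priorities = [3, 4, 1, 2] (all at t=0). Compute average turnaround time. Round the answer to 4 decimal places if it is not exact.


Sort by priority (ascending = highest first):
Order: [(1, 9), (2, 2), (3, 11), (4, 6)]
Completion times:
  Priority 1, burst=9, C=9
  Priority 2, burst=2, C=11
  Priority 3, burst=11, C=22
  Priority 4, burst=6, C=28
Average turnaround = 70/4 = 17.5

17.5


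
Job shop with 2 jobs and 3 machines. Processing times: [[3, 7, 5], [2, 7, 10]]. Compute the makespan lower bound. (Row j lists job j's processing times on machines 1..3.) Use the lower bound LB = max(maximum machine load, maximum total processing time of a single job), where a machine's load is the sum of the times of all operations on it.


Machine loads:
  Machine 1: 3 + 2 = 5
  Machine 2: 7 + 7 = 14
  Machine 3: 5 + 10 = 15
Max machine load = 15
Job totals:
  Job 1: 15
  Job 2: 19
Max job total = 19
Lower bound = max(15, 19) = 19

19


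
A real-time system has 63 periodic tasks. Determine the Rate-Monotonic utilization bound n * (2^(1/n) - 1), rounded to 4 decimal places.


Compute 2^(1/63) = 1.0110630845
Subtract 1: 1.0110630845 - 1 = 0.0110630845
Multiply by n: 63 * 0.0110630845 = 0.6969743235
Round to 4 dp: 0.6970

0.6970


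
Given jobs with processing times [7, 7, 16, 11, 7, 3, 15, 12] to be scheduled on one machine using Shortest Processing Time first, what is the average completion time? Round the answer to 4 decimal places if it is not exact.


Sort jobs by processing time (SPT order): [3, 7, 7, 7, 11, 12, 15, 16]
Compute completion times sequentially:
  Job 1: processing = 3, completes at 3
  Job 2: processing = 7, completes at 10
  Job 3: processing = 7, completes at 17
  Job 4: processing = 7, completes at 24
  Job 5: processing = 11, completes at 35
  Job 6: processing = 12, completes at 47
  Job 7: processing = 15, completes at 62
  Job 8: processing = 16, completes at 78
Sum of completion times = 276
Average completion time = 276/8 = 34.5

34.5


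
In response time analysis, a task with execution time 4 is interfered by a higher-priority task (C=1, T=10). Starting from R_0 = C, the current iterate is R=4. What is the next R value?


R_next = C + ceil(R_prev / T_hp) * C_hp
ceil(4 / 10) = ceil(0.4) = 1
Interference = 1 * 1 = 1
R_next = 4 + 1 = 5

5


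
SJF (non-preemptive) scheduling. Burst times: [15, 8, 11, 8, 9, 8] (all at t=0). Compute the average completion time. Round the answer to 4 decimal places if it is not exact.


SJF order (ascending): [8, 8, 8, 9, 11, 15]
Completion times:
  Job 1: burst=8, C=8
  Job 2: burst=8, C=16
  Job 3: burst=8, C=24
  Job 4: burst=9, C=33
  Job 5: burst=11, C=44
  Job 6: burst=15, C=59
Average completion = 184/6 = 30.6667

30.6667


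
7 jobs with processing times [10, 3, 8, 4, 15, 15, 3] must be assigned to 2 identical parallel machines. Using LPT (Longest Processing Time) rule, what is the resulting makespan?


Sort jobs in decreasing order (LPT): [15, 15, 10, 8, 4, 3, 3]
Assign each job to the least loaded machine:
  Machine 1: jobs [15, 10, 3], load = 28
  Machine 2: jobs [15, 8, 4, 3], load = 30
Makespan = max load = 30

30


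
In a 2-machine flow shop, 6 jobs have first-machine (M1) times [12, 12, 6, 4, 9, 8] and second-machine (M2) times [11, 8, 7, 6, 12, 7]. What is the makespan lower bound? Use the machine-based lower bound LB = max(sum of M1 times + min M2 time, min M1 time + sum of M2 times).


LB1 = sum(M1 times) + min(M2 times) = 51 + 6 = 57
LB2 = min(M1 times) + sum(M2 times) = 4 + 51 = 55
Lower bound = max(LB1, LB2) = max(57, 55) = 57

57


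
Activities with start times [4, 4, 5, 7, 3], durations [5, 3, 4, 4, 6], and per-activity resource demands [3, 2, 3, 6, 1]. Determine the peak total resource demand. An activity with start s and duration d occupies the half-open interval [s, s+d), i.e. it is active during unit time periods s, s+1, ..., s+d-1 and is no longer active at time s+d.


Each activity i is active on [start_i, start_i + duration_i).
Compute total resource usage per time slot:
  t=0: active resources = [], total = 0
  t=1: active resources = [], total = 0
  t=2: active resources = [], total = 0
  t=3: active resources = [1], total = 1
  t=4: active resources = [3, 2, 1], total = 6
  t=5: active resources = [3, 2, 3, 1], total = 9
  t=6: active resources = [3, 2, 3, 1], total = 9
  t=7: active resources = [3, 3, 6, 1], total = 13
  t=8: active resources = [3, 3, 6, 1], total = 13
  t=9: active resources = [6], total = 6
  t=10: active resources = [6], total = 6
Peak resource demand = 13

13


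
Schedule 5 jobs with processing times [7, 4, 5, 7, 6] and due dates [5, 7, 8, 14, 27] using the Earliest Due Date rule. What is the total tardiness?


Sort by due date (EDD order): [(7, 5), (4, 7), (5, 8), (7, 14), (6, 27)]
Compute completion times and tardiness:
  Job 1: p=7, d=5, C=7, tardiness=max(0,7-5)=2
  Job 2: p=4, d=7, C=11, tardiness=max(0,11-7)=4
  Job 3: p=5, d=8, C=16, tardiness=max(0,16-8)=8
  Job 4: p=7, d=14, C=23, tardiness=max(0,23-14)=9
  Job 5: p=6, d=27, C=29, tardiness=max(0,29-27)=2
Total tardiness = 25

25


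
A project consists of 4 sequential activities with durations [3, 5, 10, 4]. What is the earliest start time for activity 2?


Activity 2 starts after activities 1 through 1 complete.
Predecessor durations: [3]
ES = 3 = 3

3


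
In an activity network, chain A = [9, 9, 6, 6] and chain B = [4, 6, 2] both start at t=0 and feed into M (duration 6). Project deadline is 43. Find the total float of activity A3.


Forward pass: ES(A3) = sum of predecessors on chain A = 18
EF = ES + duration = 18 + 6 = 24
Backward pass: LF(M) = deadline = 43; LS(M) = 43 - 6 = 37
LF(A3) = LS(M) - sum(successors on chain A) = 37 - 6 = 31
LS = LF - duration = 31 - 6 = 25
Total float = LS - ES = 25 - 18 = 7

7


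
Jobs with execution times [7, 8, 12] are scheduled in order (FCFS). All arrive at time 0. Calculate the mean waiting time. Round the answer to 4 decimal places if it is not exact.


FCFS order (as given): [7, 8, 12]
Waiting times:
  Job 1: wait = 0
  Job 2: wait = 7
  Job 3: wait = 15
Sum of waiting times = 22
Average waiting time = 22/3 = 7.3333

7.3333


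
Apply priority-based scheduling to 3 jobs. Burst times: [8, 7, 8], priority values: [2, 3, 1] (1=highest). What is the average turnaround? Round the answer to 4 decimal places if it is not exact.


Sort by priority (ascending = highest first):
Order: [(1, 8), (2, 8), (3, 7)]
Completion times:
  Priority 1, burst=8, C=8
  Priority 2, burst=8, C=16
  Priority 3, burst=7, C=23
Average turnaround = 47/3 = 15.6667

15.6667


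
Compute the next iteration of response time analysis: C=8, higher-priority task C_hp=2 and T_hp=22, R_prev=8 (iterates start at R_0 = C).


R_next = C + ceil(R_prev / T_hp) * C_hp
ceil(8 / 22) = ceil(0.3636) = 1
Interference = 1 * 2 = 2
R_next = 8 + 2 = 10

10


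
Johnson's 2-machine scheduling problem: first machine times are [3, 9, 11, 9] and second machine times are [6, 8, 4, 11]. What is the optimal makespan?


Apply Johnson's rule:
  Group 1 (a <= b): [(1, 3, 6), (4, 9, 11)]
  Group 2 (a > b): [(2, 9, 8), (3, 11, 4)]
Optimal job order: [1, 4, 2, 3]
Schedule:
  Job 1: M1 done at 3, M2 done at 9
  Job 4: M1 done at 12, M2 done at 23
  Job 2: M1 done at 21, M2 done at 31
  Job 3: M1 done at 32, M2 done at 36
Makespan = 36

36


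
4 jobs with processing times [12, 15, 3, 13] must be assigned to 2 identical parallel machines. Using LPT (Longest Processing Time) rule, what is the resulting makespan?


Sort jobs in decreasing order (LPT): [15, 13, 12, 3]
Assign each job to the least loaded machine:
  Machine 1: jobs [15, 3], load = 18
  Machine 2: jobs [13, 12], load = 25
Makespan = max load = 25

25


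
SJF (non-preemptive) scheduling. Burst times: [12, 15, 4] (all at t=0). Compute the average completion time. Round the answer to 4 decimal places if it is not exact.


SJF order (ascending): [4, 12, 15]
Completion times:
  Job 1: burst=4, C=4
  Job 2: burst=12, C=16
  Job 3: burst=15, C=31
Average completion = 51/3 = 17.0

17.0


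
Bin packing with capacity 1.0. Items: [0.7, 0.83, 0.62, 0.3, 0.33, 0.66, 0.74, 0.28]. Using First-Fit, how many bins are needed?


Place items sequentially using First-Fit:
  Item 0.7 -> new Bin 1
  Item 0.83 -> new Bin 2
  Item 0.62 -> new Bin 3
  Item 0.3 -> Bin 1 (now 1.0)
  Item 0.33 -> Bin 3 (now 0.95)
  Item 0.66 -> new Bin 4
  Item 0.74 -> new Bin 5
  Item 0.28 -> Bin 4 (now 0.94)
Total bins used = 5

5


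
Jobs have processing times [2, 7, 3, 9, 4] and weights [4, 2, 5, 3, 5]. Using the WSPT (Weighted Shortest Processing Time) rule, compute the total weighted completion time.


Compute p/w ratios and sort ascending (WSPT): [(2, 4), (3, 5), (4, 5), (9, 3), (7, 2)]
Compute weighted completion times:
  Job (p=2,w=4): C=2, w*C=4*2=8
  Job (p=3,w=5): C=5, w*C=5*5=25
  Job (p=4,w=5): C=9, w*C=5*9=45
  Job (p=9,w=3): C=18, w*C=3*18=54
  Job (p=7,w=2): C=25, w*C=2*25=50
Total weighted completion time = 182

182


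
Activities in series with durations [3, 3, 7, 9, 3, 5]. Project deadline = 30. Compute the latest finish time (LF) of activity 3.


LF(activity 3) = deadline - sum of successor durations
Successors: activities 4 through 6 with durations [9, 3, 5]
Sum of successor durations = 17
LF = 30 - 17 = 13

13


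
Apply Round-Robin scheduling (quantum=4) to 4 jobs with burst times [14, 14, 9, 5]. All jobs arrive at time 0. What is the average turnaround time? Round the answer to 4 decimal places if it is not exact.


Time quantum = 4
Execution trace:
  J1 runs 4 units, time = 4
  J2 runs 4 units, time = 8
  J3 runs 4 units, time = 12
  J4 runs 4 units, time = 16
  J1 runs 4 units, time = 20
  J2 runs 4 units, time = 24
  J3 runs 4 units, time = 28
  J4 runs 1 units, time = 29
  J1 runs 4 units, time = 33
  J2 runs 4 units, time = 37
  J3 runs 1 units, time = 38
  J1 runs 2 units, time = 40
  J2 runs 2 units, time = 42
Finish times: [40, 42, 38, 29]
Average turnaround = 149/4 = 37.25

37.25


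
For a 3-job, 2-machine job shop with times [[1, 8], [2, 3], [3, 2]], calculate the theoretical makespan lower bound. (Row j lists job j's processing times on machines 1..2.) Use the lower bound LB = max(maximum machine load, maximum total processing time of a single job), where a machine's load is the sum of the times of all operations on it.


Machine loads:
  Machine 1: 1 + 2 + 3 = 6
  Machine 2: 8 + 3 + 2 = 13
Max machine load = 13
Job totals:
  Job 1: 9
  Job 2: 5
  Job 3: 5
Max job total = 9
Lower bound = max(13, 9) = 13

13


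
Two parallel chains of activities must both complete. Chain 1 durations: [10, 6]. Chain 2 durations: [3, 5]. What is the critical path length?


Path A total = 10 + 6 = 16
Path B total = 3 + 5 = 8
Critical path = longest path = max(16, 8) = 16

16


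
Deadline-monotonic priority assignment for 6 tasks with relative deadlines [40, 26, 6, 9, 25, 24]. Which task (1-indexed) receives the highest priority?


Sort tasks by relative deadline (ascending):
  Task 3: deadline = 6
  Task 4: deadline = 9
  Task 6: deadline = 24
  Task 5: deadline = 25
  Task 2: deadline = 26
  Task 1: deadline = 40
Priority order (highest first): [3, 4, 6, 5, 2, 1]
Highest priority task = 3

3
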